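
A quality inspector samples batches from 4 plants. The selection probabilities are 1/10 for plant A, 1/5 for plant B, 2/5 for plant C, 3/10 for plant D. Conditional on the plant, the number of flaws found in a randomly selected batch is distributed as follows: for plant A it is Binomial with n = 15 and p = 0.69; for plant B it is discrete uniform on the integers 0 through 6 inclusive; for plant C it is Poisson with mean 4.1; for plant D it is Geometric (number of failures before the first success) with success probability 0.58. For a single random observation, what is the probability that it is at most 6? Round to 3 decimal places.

Conditional on each plant, P(X ≤ 6): A: 0.0190474; B: 1; C: 0.878648; D: 0.997695.
By total probability, P(X ≤ 6) = 0.1·0.0190474 + 0.2·1 + 0.4·0.878648 + 0.3·0.997695 = 0.852672.

0.853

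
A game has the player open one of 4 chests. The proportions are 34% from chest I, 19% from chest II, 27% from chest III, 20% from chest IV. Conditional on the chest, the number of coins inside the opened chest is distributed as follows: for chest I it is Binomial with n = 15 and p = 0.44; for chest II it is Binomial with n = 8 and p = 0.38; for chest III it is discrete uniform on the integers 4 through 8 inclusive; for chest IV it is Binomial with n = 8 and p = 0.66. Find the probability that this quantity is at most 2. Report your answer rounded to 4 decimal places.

Conditional on each chest, P(X ≤ 2): I: 0.0129635; II: 0.358546; III: 0; IV: 0.0217935.
By total probability, P(X ≤ 2) = 0.34·0.0129635 + 0.19·0.358546 + 0.27·0 + 0.2·0.0217935 = 0.07689.

0.0769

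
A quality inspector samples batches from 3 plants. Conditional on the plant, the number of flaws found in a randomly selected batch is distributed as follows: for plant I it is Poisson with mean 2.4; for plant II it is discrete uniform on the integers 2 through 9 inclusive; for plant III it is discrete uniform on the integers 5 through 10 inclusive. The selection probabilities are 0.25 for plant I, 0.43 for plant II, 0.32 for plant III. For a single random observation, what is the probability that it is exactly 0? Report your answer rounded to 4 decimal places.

Conditional on each plant, P(X = 0): I: 0.090718; II: 0; III: 0.
By total probability, P(X = 0) = 0.25·0.090718 + 0.43·0 + 0.32·0 = 0.0226795.

0.0227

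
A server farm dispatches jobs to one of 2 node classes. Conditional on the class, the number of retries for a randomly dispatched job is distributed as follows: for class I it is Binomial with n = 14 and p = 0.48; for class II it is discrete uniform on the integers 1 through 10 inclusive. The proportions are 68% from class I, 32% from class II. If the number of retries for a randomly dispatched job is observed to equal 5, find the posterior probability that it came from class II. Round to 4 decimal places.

Likelihoods P(X=5 | ·): I: 0.141808; II: 0.1.
Posterior ∝ prior × likelihood. Numerator for II: 0.32·0.1 = 0.032.
Normalizing constant: 0.68·0.141808 + 0.32·0.1 = 0.128429.
P(II | observation) = 0.032 / 0.128429 = 0.249164.

0.2492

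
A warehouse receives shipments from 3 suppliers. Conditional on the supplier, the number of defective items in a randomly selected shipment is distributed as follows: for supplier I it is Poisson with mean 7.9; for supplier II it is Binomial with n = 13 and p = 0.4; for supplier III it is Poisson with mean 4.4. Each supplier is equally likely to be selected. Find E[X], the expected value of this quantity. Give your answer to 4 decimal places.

5.8333

Component means — I: 7.9; II: 5.2; III: 4.4.
E[X] = 0.333333·7.9 + 0.333333·5.2 + 0.333333·4.4 = 5.83333.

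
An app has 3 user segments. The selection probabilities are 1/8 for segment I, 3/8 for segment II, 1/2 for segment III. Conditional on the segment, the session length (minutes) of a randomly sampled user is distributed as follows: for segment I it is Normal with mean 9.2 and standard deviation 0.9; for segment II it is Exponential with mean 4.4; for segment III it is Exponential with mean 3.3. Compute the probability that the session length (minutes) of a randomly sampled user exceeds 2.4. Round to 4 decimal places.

Conditional on each segment, P(X > 2.4): I: 1; II: 0.579578; III: 0.483225.
By total probability, P(X > 2.4) = 0.125·1 + 0.375·0.579578 + 0.5·0.483225 = 0.583954.

0.5840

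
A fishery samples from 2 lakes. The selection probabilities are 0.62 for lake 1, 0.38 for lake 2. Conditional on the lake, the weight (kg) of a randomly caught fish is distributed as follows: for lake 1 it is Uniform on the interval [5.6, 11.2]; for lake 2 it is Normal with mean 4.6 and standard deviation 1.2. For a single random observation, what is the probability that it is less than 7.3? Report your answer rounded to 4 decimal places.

0.5636

Conditional on each lake, P(X < 7.3): 1: 0.303571; 2: 0.987776.
By total probability, P(X < 7.3) = 0.62·0.303571 + 0.38·0.987776 = 0.563569.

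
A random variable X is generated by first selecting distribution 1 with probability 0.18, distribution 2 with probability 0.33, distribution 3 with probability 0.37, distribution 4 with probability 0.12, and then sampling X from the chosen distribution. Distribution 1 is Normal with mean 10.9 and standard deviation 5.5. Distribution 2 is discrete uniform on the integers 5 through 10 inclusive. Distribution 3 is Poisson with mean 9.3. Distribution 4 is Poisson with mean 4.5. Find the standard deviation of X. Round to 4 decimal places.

Per component, 1: μ=10.9, E[X²]=149.06; 2: μ=7.5, E[X²]=59.1667; 3: μ=9.3, E[X²]=95.79; 4: μ=4.5, E[X²]=24.75.
E[X] = 0.18·10.9 + 0.33·7.5 + 0.37·9.3 + 0.12·4.5 = 8.418.
E[X²] = 0.18·149.06 + 0.33·59.1667 + 0.37·95.79 + 0.12·24.75 = 84.7681.
Var(X) = E[X²] − (E[X])² = 84.7681 − 70.8627 = 13.9054.
SD(X) = √13.9054 = 3.72899.

3.7290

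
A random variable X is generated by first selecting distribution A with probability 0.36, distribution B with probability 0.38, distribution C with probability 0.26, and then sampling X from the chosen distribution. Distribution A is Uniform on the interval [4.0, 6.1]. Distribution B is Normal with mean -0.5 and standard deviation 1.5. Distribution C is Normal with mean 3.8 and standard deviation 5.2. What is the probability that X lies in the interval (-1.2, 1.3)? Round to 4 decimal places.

0.2528

Conditional on each component, P(-1.2 < X < 1.3): A: 0; B: 0.564561; C: 0.1472.
By total probability, P(-1.2 < X < 1.3) = 0.36·0 + 0.38·0.564561 + 0.26·0.1472 = 0.252805.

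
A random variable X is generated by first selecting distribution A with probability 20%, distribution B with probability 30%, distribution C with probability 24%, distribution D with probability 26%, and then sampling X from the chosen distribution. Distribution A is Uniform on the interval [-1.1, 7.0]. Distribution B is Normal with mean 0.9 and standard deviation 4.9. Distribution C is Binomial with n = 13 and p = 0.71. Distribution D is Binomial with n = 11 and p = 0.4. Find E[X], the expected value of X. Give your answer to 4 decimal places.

4.2192

Component means — A: 2.95; B: 0.9; C: 9.23; D: 4.4.
E[X] = 0.2·2.95 + 0.3·0.9 + 0.24·9.23 + 0.26·4.4 = 4.2192.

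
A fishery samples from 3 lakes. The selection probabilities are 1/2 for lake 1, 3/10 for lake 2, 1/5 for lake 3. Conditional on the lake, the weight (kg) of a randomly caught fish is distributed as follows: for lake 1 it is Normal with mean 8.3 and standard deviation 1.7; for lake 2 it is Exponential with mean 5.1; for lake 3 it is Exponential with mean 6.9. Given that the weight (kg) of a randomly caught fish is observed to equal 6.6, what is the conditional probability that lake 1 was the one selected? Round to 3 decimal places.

Likelihoods f(6.6 | ·): 1: 0.142336; 2: 0.0537529; 3: 0.0556851.
Posterior ∝ prior × likelihood. Numerator for 1: 0.5·0.142336 = 0.0711679.
Normalizing constant: 0.5·0.142336 + 0.3·0.0537529 + 0.2·0.0556851 = 0.0984307.
P(1 | observation) = 0.0711679 / 0.0984307 = 0.723025.

0.723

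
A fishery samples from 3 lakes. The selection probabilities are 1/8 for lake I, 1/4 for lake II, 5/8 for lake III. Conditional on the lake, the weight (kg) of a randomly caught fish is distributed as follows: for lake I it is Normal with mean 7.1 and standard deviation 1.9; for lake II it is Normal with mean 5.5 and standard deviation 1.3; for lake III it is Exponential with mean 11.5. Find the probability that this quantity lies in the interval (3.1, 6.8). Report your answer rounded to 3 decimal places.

Conditional on each lake, P(3.1 < X < 6.8): I: 0.419636; II: 0.80891; III: 0.210107.
By total probability, P(3.1 < X < 6.8) = 0.125·0.419636 + 0.25·0.80891 + 0.625·0.210107 = 0.385999.

0.386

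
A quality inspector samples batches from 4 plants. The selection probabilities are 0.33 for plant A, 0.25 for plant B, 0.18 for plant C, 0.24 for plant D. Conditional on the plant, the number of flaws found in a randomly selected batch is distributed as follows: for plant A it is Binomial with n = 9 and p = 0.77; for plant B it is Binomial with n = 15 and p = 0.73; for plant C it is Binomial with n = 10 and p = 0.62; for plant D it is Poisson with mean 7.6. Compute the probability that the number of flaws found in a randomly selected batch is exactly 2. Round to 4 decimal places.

0.0051

Conditional on each plant, P(X = 2): A: 0.00072674; B: 2.26759e-06; C: 0.00752081; D: 0.014453.
By total probability, P(X = 2) = 0.33·0.00072674 + 0.25·2.26759e-06 + 0.18·0.00752081 + 0.24·0.014453 = 0.00506287.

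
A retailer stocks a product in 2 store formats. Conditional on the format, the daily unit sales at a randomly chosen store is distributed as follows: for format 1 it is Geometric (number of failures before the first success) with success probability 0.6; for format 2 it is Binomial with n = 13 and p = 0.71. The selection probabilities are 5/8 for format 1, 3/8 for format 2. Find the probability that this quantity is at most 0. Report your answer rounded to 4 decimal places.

0.3750

Conditional on each format, P(X ≤ 0): 1: 0.6; 2: 1.02606e-07.
By total probability, P(X ≤ 0) = 0.625·0.6 + 0.375·1.02606e-07 = 0.375.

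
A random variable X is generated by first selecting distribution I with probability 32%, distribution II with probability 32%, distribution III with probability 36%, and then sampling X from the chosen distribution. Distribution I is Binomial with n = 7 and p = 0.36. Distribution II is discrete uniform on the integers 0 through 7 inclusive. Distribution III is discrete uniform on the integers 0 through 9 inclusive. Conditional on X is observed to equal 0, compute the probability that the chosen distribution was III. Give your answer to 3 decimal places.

0.400

Likelihoods P(X=0 | ·): I: 0.0439805; II: 0.125; III: 0.1.
Posterior ∝ prior × likelihood. Numerator for III: 0.36·0.1 = 0.036.
Normalizing constant: 0.32·0.0439805 + 0.32·0.125 + 0.36·0.1 = 0.0900737.
P(III | observation) = 0.036 / 0.0900737 = 0.399672.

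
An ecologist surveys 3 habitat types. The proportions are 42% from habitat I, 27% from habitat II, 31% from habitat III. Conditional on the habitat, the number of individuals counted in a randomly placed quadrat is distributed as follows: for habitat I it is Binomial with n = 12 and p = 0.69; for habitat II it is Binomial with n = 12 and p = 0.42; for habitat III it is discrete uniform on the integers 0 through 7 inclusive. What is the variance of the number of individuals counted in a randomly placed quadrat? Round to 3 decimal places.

7.859

Per component, I: μ=8.28, E[X²]=71.1252; II: μ=5.04, E[X²]=28.3248; III: μ=3.5, E[X²]=17.5.
E[X] = 0.42·8.28 + 0.27·5.04 + 0.31·3.5 = 5.9234.
E[X²] = 0.42·71.1252 + 0.27·28.3248 + 0.31·17.5 = 42.9453.
Var(X) = E[X²] − (E[X])² = 42.9453 − 35.0867 = 7.85861.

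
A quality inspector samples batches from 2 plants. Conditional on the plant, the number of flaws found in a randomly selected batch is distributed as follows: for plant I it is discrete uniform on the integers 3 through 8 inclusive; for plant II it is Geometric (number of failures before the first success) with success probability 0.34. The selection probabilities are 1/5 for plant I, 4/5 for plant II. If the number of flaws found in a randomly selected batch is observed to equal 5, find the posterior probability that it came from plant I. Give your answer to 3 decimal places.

Likelihoods P(X=5 | ·): I: 0.166667; II: 0.0425793.
Posterior ∝ prior × likelihood. Numerator for I: 0.2·0.166667 = 0.0333333.
Normalizing constant: 0.2·0.166667 + 0.8·0.0425793 = 0.0673968.
P(I | observation) = 0.0333333 / 0.0673968 = 0.494583.

0.495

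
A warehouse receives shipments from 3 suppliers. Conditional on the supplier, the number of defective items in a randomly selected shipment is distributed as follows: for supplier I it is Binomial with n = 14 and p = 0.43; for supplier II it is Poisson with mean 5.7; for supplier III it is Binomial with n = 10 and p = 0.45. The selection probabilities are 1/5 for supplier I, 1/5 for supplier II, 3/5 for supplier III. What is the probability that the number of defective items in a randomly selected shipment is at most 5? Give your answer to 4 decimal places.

0.6210

Conditional on each supplier, P(X ≤ 5): I: 0.394757; II: 0.494985; III: 0.738437.
By total probability, P(X ≤ 5) = 0.2·0.394757 + 0.2·0.494985 + 0.6·0.738437 = 0.621011.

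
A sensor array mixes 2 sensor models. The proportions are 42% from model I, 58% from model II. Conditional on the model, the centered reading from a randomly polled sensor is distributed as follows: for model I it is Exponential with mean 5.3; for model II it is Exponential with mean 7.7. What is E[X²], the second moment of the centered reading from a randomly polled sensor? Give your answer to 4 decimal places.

92.3720

For each component E[X²] = Var + (mean)², giving I: 56.18; II: 118.58.
Overall E[X²] = 0.42·56.18 + 0.58·118.58 = 92.372.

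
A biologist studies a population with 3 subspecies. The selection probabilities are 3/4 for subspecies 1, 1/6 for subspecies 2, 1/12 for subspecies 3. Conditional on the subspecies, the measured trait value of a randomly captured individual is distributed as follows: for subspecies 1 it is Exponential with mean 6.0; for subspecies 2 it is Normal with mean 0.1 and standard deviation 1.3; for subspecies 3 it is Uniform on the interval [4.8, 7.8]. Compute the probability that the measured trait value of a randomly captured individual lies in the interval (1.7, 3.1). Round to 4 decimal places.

Conditional on each subspecies, P(1.7 < X < 3.1): 1: 0.156763; 2: 0.0986965; 3: 0.
By total probability, P(1.7 < X < 3.1) = 0.75·0.156763 + 0.166667·0.0986965 + 0.0833333·0 = 0.134022.

0.1340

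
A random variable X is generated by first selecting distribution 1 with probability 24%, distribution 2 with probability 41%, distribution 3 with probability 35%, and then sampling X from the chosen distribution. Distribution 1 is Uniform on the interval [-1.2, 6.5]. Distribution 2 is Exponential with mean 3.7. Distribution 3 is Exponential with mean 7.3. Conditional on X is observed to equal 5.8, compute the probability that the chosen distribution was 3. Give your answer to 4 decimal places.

Likelihoods f(5.8 | ·): 1: 0.12987; 2: 0.0563654; 3: 0.0618901.
Posterior ∝ prior × likelihood. Numerator for 3: 0.35·0.0618901 = 0.0216615.
Normalizing constant: 0.24·0.12987 + 0.41·0.0563654 + 0.35·0.0618901 = 0.0759402.
P(3 | observation) = 0.0216615 / 0.0759402 = 0.285245.

0.2852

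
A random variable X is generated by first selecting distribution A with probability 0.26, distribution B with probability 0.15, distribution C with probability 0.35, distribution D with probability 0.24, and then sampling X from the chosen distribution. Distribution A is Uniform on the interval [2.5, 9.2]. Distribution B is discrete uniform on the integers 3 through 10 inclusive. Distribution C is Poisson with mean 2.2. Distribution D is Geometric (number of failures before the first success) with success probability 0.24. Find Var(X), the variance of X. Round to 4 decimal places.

8.8241

Per component, A: μ=5.85, E[X²]=37.9633; B: μ=6.5, E[X²]=47.5; C: μ=2.2, E[X²]=7.04; D: μ=3.16667, E[X²]=23.2222.
E[X] = 0.26·5.85 + 0.15·6.5 + 0.35·2.2 + 0.24·3.16667 = 4.026.
E[X²] = 0.26·37.9633 + 0.15·47.5 + 0.35·7.04 + 0.24·23.2222 = 25.0328.
Var(X) = E[X²] − (E[X])² = 25.0328 − 16.2087 = 8.82412.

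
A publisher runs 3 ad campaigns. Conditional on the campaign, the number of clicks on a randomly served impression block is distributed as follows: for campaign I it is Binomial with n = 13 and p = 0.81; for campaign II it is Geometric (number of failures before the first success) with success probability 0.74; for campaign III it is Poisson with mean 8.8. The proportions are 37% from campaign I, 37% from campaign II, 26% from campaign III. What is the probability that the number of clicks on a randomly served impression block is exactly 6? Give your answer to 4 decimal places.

Conditional on each campaign, P(X = 6): I: 0.00433214; II: 0.000228598; III: 0.0972237.
By total probability, P(X = 6) = 0.37·0.00433214 + 0.37·0.000228598 + 0.26·0.0972237 = 0.0269656.

0.0270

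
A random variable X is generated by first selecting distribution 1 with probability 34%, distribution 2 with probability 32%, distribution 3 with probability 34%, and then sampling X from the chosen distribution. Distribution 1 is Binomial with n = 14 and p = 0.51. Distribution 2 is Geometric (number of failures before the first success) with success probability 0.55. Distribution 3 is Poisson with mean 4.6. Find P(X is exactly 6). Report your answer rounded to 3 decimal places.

Conditional on each component, P(X = 6): 1: 0.175608; 2: 0.00456707; 3: 0.13227.
By total probability, P(X = 6) = 0.34·0.175608 + 0.32·0.00456707 + 0.34·0.13227 = 0.10614.

0.106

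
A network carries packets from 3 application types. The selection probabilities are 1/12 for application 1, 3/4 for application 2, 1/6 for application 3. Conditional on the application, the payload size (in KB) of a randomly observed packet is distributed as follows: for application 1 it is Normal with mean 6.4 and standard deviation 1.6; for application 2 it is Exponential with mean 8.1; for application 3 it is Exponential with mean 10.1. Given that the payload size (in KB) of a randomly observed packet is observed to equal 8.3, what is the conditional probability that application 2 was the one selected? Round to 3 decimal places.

0.655

Likelihoods f(8.3 | ·): 1: 0.123191; 2: 0.0443095; 3: 0.0435294.
Posterior ∝ prior × likelihood. Numerator for 2: 0.75·0.0443095 = 0.0332322.
Normalizing constant: 0.0833333·0.123191 + 0.75·0.0443095 + 0.166667·0.0435294 = 0.050753.
P(2 | observation) = 0.0332322 / 0.050753 = 0.654782.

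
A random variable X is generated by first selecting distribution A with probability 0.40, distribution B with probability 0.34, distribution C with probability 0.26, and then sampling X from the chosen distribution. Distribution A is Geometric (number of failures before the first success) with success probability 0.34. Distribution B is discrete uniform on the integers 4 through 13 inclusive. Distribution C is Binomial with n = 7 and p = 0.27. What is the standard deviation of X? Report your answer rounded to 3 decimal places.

3.894

Per component, A: μ=1.94118, E[X²]=9.47751; B: μ=8.5, E[X²]=80.5; C: μ=1.89, E[X²]=4.9518.
E[X] = 0.4·1.94118 + 0.34·8.5 + 0.26·1.89 = 4.15787.
E[X²] = 0.4·9.47751 + 0.34·80.5 + 0.26·4.9518 = 32.4485.
Var(X) = E[X²] − (E[X])² = 32.4485 − 17.2879 = 15.1606.
SD(X) = √15.1606 = 3.89366.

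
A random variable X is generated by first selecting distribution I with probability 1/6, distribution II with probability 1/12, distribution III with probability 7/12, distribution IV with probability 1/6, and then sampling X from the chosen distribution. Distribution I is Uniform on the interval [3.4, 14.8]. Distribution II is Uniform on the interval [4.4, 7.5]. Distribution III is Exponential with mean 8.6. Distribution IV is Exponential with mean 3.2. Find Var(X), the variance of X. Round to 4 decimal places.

Per component, I: μ=9.1, E[X²]=93.64; II: μ=5.95, E[X²]=36.2033; III: μ=8.6, E[X²]=147.92; IV: μ=3.2, E[X²]=20.48.
E[X] = 0.166667·9.1 + 0.0833333·5.95 + 0.583333·8.6 + 0.166667·3.2 = 7.5625.
E[X²] = 0.166667·93.64 + 0.0833333·36.2033 + 0.583333·147.92 + 0.166667·20.48 = 108.324.
Var(X) = E[X²] − (E[X])² = 108.324 − 57.1914 = 51.1322.

51.1322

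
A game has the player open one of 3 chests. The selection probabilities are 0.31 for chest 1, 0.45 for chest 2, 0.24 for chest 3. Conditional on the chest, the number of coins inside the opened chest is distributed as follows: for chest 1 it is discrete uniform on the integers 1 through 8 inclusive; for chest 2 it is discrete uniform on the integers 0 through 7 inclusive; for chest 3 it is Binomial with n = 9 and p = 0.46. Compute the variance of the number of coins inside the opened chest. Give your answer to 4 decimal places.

Per component, 1: μ=4.5, E[X²]=25.5; 2: μ=3.5, E[X²]=17.5; 3: μ=4.14, E[X²]=19.3752.
E[X] = 0.31·4.5 + 0.45·3.5 + 0.24·4.14 = 3.9636.
E[X²] = 0.31·25.5 + 0.45·17.5 + 0.24·19.3752 = 20.43.
Var(X) = E[X²] − (E[X])² = 20.43 − 15.7101 = 4.71992.

4.7199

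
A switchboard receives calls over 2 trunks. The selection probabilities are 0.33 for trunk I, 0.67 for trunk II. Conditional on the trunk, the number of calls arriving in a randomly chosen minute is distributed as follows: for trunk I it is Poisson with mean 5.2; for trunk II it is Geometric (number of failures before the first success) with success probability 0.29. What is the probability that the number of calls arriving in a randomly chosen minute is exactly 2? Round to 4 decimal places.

0.1226

Conditional on each trunk, P(X = 2): I: 0.074584; II: 0.146189.
By total probability, P(X = 2) = 0.33·0.074584 + 0.67·0.146189 = 0.122559.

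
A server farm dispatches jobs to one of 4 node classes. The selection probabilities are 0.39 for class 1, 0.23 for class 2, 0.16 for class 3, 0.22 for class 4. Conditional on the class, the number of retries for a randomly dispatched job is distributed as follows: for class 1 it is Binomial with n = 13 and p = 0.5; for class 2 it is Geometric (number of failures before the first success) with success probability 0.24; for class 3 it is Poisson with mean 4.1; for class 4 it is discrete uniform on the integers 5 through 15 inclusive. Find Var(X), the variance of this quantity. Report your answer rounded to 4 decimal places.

Per component, 1: μ=6.5, E[X²]=45.5; 2: μ=3.16667, E[X²]=23.2222; 3: μ=4.1, E[X²]=20.91; 4: μ=10, E[X²]=110.
E[X] = 0.39·6.5 + 0.23·3.16667 + 0.16·4.1 + 0.22·10 = 6.11933.
E[X²] = 0.39·45.5 + 0.23·23.2222 + 0.16·20.91 + 0.22·110 = 50.6317.
Var(X) = E[X²] − (E[X])² = 50.6317 − 37.4462 = 13.1855.

13.1855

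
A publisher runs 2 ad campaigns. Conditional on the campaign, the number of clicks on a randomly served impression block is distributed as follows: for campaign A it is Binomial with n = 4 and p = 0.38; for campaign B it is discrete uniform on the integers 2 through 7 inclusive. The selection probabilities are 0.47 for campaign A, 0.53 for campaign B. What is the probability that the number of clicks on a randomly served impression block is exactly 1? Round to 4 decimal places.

Conditional on each campaign, P(X = 1): A: 0.362259; B: 0.
By total probability, P(X = 1) = 0.47·0.362259 + 0.53·0 = 0.170262.

0.1703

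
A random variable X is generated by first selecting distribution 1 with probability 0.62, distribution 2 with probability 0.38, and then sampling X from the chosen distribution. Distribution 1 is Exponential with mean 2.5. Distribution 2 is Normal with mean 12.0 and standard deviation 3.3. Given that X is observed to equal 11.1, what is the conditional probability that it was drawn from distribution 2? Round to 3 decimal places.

Likelihoods f(11.1 | ·): 1: 0.00471838; 2: 0.116478.
Posterior ∝ prior × likelihood. Numerator for 2: 0.38·0.116478 = 0.0442617.
Normalizing constant: 0.62·0.00471838 + 0.38·0.116478 = 0.0471871.
P(2 | observation) = 0.0442617 / 0.0471871 = 0.938004.

0.938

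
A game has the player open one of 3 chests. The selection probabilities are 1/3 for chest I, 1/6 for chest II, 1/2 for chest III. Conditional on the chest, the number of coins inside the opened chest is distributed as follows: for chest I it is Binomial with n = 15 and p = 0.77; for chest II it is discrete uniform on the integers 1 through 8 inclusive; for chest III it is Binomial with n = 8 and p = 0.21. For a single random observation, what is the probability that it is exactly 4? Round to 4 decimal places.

0.0474

Conditional on each chest, P(X = 4): I: 4.57195e-05; II: 0.125; III: 0.0530254.
By total probability, P(X = 4) = 0.333333·4.57195e-05 + 0.166667·0.125 + 0.5·0.0530254 = 0.0473613.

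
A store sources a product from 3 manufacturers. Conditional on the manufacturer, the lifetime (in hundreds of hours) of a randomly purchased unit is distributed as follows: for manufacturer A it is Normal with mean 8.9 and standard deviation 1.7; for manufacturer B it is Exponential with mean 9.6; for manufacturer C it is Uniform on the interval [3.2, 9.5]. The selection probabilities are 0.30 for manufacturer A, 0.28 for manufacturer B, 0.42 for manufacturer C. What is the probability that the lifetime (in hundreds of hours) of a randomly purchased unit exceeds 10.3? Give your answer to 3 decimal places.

0.157

Conditional on each manufacturer, P(X > 10.3): A: 0.205103; B: 0.34201; C: 0.
By total probability, P(X > 10.3) = 0.3·0.205103 + 0.28·0.34201 + 0.42·0 = 0.157294.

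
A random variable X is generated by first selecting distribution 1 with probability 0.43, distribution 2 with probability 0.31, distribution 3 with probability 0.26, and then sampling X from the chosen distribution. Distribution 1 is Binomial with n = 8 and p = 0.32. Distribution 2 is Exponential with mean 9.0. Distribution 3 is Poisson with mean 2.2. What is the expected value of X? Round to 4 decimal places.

4.4628

Component means — 1: 2.56; 2: 9; 3: 2.2.
E[X] = 0.43·2.56 + 0.31·9 + 0.26·2.2 = 4.4628.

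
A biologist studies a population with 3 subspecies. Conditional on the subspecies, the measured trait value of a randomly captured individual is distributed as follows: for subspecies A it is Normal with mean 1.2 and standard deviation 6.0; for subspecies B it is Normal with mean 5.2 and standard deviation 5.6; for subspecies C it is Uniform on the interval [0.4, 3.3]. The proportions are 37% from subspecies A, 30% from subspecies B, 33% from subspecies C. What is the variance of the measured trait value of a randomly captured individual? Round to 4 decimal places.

Per component, A: μ=1.2, E[X²]=37.44; B: μ=5.2, E[X²]=58.4; C: μ=1.85, E[X²]=4.12333.
E[X] = 0.37·1.2 + 0.3·5.2 + 0.33·1.85 = 2.6145.
E[X²] = 0.37·37.44 + 0.3·58.4 + 0.33·4.12333 = 32.7335.
Var(X) = E[X²] − (E[X])² = 32.7335 − 6.83561 = 25.8979.

25.8979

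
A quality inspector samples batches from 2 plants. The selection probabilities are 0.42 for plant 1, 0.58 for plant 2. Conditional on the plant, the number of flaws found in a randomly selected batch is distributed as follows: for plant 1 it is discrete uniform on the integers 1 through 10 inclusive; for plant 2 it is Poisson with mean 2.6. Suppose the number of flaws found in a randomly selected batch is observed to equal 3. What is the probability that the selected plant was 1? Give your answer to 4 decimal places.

Likelihoods P(X=3 | ·): 1: 0.1; 2: 0.217572.
Posterior ∝ prior × likelihood. Numerator for 1: 0.42·0.1 = 0.042.
Normalizing constant: 0.42·0.1 + 0.58·0.217572 = 0.168192.
P(1 | observation) = 0.042 / 0.168192 = 0.249715.

0.2497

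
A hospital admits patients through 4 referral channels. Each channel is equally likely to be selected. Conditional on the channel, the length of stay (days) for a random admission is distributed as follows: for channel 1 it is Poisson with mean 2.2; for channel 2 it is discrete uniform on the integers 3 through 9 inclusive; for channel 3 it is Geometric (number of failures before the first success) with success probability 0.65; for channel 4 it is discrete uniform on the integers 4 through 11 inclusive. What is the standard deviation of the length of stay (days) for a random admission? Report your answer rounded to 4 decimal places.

Per component, 1: μ=2.2, E[X²]=7.04; 2: μ=6, E[X²]=40; 3: μ=0.538462, E[X²]=1.11834; 4: μ=7.5, E[X²]=61.5.
E[X] = 0.25·2.2 + 0.25·6 + 0.25·0.538462 + 0.25·7.5 = 4.05962.
E[X²] = 0.25·7.04 + 0.25·40 + 0.25·1.11834 + 0.25·61.5 = 27.4146.
Var(X) = E[X²] − (E[X])² = 27.4146 − 16.4805 = 10.9341.
SD(X) = √10.9341 = 3.30668.

3.3067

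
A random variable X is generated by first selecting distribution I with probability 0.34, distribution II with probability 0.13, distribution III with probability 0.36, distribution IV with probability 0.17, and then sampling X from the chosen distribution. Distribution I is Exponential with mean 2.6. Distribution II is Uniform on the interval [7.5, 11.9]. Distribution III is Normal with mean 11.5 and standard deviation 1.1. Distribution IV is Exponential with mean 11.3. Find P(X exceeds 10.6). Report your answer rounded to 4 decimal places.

Conditional on each component, P(X > 10.6): I: 0.0169596; II: 0.295455; III: 0.793373; IV: 0.391389.
By total probability, P(X > 10.6) = 0.34·0.0169596 + 0.13·0.295455 + 0.36·0.793373 + 0.17·0.391389 = 0.396326.

0.3963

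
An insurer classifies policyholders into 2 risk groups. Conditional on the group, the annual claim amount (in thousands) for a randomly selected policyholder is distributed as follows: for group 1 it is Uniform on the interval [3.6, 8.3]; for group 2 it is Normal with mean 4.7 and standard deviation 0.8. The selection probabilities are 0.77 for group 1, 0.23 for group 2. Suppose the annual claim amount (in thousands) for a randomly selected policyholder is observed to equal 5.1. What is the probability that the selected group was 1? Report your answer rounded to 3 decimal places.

Likelihoods f(5.1 | ·): 1: 0.212766; 2: 0.440082.
Posterior ∝ prior × likelihood. Numerator for 1: 0.77·0.212766 = 0.16383.
Normalizing constant: 0.77·0.212766 + 0.23·0.440082 = 0.265049.
P(1 | observation) = 0.16383 / 0.265049 = 0.618112.

0.618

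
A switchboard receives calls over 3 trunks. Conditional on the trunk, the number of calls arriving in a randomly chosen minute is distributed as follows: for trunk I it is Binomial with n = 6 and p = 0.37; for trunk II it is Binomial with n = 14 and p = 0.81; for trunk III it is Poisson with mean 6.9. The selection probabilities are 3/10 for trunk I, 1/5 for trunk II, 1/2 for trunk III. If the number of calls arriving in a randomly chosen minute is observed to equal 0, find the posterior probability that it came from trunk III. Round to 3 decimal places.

0.026

Likelihoods P(X=0 | ·): I: 0.0625235; II: 7.99007e-11; III: 0.00100779.
Posterior ∝ prior × likelihood. Numerator for III: 0.5·0.00100779 = 0.000503893.
Normalizing constant: 0.3·0.0625235 + 0.2·7.99007e-11 + 0.5·0.00100779 = 0.0192609.
P(III | observation) = 0.000503893 / 0.0192609 = 0.0261614.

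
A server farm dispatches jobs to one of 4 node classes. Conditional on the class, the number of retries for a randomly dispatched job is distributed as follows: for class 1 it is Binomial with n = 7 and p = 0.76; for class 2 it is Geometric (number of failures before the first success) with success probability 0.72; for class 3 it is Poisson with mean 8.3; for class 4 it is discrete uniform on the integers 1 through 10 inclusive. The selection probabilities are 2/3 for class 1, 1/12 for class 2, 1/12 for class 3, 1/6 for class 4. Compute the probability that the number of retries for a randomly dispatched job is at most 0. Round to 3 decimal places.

Conditional on each class, P(X ≤ 0): 1: 4.58647e-05; 2: 0.72; 3: 0.000248517; 4: 0.
By total probability, P(X ≤ 0) = 0.666667·4.58647e-05 + 0.0833333·0.72 + 0.0833333·0.000248517 + 0.166667·0 = 0.0600513.

0.060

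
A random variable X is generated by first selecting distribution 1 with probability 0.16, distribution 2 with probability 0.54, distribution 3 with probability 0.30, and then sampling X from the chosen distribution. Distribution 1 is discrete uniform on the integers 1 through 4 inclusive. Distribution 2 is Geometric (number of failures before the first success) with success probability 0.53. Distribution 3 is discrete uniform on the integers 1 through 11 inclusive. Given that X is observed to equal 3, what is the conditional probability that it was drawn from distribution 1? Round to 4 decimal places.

Likelihoods P(X=3 | ·): 1: 0.25; 2: 0.0550262; 3: 0.0909091.
Posterior ∝ prior × likelihood. Numerator for 1: 0.16·0.25 = 0.04.
Normalizing constant: 0.16·0.25 + 0.54·0.0550262 + 0.3·0.0909091 = 0.0969869.
P(1 | observation) = 0.04 / 0.0969869 = 0.412427.

0.4124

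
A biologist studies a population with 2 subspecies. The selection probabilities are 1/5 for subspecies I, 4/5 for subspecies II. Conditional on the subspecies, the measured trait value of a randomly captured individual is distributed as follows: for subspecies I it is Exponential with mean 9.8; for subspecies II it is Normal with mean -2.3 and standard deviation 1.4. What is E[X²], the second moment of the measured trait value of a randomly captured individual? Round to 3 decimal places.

For each component E[X²] = Var + (mean)², giving I: 192.08; II: 7.25.
Overall E[X²] = 0.2·192.08 + 0.8·7.25 = 44.216.

44.216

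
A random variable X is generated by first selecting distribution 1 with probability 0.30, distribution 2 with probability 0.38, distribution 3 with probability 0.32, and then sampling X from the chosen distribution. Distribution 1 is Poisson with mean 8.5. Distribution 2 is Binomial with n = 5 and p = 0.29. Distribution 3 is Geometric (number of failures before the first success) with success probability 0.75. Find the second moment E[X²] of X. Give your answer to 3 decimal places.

For each component E[X²] = Var + (mean)², giving 1: 80.75; 2: 3.132; 3: 0.555556.
Overall E[X²] = 0.3·80.75 + 0.38·3.132 + 0.32·0.555556 = 25.5929.

25.593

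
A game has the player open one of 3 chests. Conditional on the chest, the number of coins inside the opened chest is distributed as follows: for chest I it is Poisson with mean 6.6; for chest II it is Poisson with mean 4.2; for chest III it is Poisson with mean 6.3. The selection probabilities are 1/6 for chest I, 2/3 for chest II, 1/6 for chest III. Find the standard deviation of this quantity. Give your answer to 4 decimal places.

2.4663

Per component, I: μ=6.6, E[X²]=50.16; II: μ=4.2, E[X²]=21.84; III: μ=6.3, E[X²]=45.99.
E[X] = 0.166667·6.6 + 0.666667·4.2 + 0.166667·6.3 = 4.95.
E[X²] = 0.166667·50.16 + 0.666667·21.84 + 0.166667·45.99 = 30.585.
Var(X) = E[X²] − (E[X])² = 30.585 − 24.5025 = 6.0825.
SD(X) = √6.0825 = 2.46627.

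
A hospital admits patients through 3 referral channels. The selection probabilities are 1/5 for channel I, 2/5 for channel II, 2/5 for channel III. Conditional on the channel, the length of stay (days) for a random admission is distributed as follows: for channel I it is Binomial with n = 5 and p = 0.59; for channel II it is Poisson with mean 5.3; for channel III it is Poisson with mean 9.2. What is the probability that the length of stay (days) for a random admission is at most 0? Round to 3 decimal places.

Conditional on each channel, P(X ≤ 0): I: 0.0115856; II: 0.00499159; III: 0.000101039.
By total probability, P(X ≤ 0) = 0.2·0.0115856 + 0.4·0.00499159 + 0.4·0.000101039 = 0.00435418.

0.004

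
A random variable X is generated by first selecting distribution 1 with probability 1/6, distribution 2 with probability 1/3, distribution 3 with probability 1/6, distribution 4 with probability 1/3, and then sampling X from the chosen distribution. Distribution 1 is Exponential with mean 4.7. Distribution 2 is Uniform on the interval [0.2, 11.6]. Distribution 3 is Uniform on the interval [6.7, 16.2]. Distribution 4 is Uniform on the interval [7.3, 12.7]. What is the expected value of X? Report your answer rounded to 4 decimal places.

7.9917

Component means — 1: 4.7; 2: 5.9; 3: 11.45; 4: 10.
E[X] = 0.166667·4.7 + 0.333333·5.9 + 0.166667·11.45 + 0.333333·10 = 7.99167.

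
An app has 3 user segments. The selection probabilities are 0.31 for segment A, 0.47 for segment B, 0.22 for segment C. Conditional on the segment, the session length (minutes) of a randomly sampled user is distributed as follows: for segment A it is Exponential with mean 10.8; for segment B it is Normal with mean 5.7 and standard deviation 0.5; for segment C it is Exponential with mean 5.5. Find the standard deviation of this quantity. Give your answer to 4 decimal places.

Per component, A: μ=10.8, E[X²]=233.28; B: μ=5.7, E[X²]=32.74; C: μ=5.5, E[X²]=60.5.
E[X] = 0.31·10.8 + 0.47·5.7 + 0.22·5.5 = 7.237.
E[X²] = 0.31·233.28 + 0.47·32.74 + 0.22·60.5 = 101.015.
Var(X) = E[X²] − (E[X])² = 101.015 − 52.3742 = 48.6404.
SD(X) = √48.6404 = 6.97427.

6.9743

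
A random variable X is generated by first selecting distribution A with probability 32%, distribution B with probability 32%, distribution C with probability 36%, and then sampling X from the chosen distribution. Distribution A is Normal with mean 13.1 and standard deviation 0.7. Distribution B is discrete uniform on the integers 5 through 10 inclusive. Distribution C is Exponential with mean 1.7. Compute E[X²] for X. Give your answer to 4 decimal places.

76.0861

For each component E[X²] = Var + (mean)², giving A: 172.1; B: 59.1667; C: 5.78.
Overall E[X²] = 0.32·172.1 + 0.32·59.1667 + 0.36·5.78 = 76.0861.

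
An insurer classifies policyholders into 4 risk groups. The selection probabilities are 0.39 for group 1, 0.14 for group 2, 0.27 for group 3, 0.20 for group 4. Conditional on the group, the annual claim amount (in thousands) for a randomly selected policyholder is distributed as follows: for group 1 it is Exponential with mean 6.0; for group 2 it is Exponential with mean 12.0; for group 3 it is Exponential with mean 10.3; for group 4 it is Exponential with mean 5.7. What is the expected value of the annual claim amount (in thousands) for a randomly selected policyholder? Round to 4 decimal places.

7.9410

Component means — 1: 6; 2: 12; 3: 10.3; 4: 5.7.
E[X] = 0.39·6 + 0.14·12 + 0.27·10.3 + 0.2·5.7 = 7.941.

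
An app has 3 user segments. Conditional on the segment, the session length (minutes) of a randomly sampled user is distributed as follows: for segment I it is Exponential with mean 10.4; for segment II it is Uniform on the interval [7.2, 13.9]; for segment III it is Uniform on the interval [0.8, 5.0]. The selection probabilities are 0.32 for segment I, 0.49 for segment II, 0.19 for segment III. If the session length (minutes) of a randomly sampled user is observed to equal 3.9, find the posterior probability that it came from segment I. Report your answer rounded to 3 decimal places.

Likelihoods f(3.9 | ·): I: 0.0660855; II: 0; III: 0.238095.
Posterior ∝ prior × likelihood. Numerator for I: 0.32·0.0660855 = 0.0211474.
Normalizing constant: 0.32·0.0660855 + 0.49·0 + 0.19·0.238095 = 0.0663855.
P(I | observation) = 0.0211474 / 0.0663855 = 0.318554.

0.319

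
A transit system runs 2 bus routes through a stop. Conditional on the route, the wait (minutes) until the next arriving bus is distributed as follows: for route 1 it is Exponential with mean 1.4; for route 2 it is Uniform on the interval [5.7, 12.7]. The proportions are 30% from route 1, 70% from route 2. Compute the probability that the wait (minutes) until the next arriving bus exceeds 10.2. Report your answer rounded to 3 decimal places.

Conditional on each route, P(X > 10.2): 1: 0.000685259; 2: 0.357143.
By total probability, P(X > 10.2) = 0.3·0.000685259 + 0.7·0.357143 = 0.250206.

0.250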